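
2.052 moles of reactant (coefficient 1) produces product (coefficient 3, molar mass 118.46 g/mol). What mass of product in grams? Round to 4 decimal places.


Use the coefficient ratio to convert reactant moles to product moles, then multiply by the product's molar mass.
moles_P = moles_R * (coeff_P / coeff_R) = 2.052 * (3/1) = 6.156
mass_P = moles_P * M_P = 6.156 * 118.46
mass_P = 729.23976 g, rounded to 4 dp:

729.2398 g


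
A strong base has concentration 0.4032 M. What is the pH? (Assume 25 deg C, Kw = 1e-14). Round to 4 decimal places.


A strong base dissociates completely, so [OH-] equals the given concentration.
pOH = -log10([OH-]) = -log10(0.4032) = 0.394479
pH = 14 - pOH = 14 - 0.394479
pH = 13.605521, rounded to 4 dp:

13.6055


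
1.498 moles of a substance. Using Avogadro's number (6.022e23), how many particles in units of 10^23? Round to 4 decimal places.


N = n * NA, then divide by 1e23 for the requested units.
N / 1e23 = n * 6.022
N / 1e23 = 1.498 * 6.022
N / 1e23 = 9.020956, rounded to 4 dp:

9.0210


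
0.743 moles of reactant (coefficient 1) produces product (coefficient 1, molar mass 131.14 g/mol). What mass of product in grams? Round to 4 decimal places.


Use the coefficient ratio to convert reactant moles to product moles, then multiply by the product's molar mass.
moles_P = moles_R * (coeff_P / coeff_R) = 0.743 * (1/1) = 0.743
mass_P = moles_P * M_P = 0.743 * 131.14
mass_P = 97.43702 g, rounded to 4 dp:

97.4370 g


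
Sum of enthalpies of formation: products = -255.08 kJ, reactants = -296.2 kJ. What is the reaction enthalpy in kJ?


dH_rxn = sum(dH_f products) - sum(dH_f reactants)
dH_rxn = -255.08 - (-296.2)
dH_rxn = 41.12 kJ:

41.12 kJ


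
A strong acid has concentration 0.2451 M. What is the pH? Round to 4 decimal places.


A strong acid dissociates completely, so [H+] equals the given concentration.
pH = -log10([H+]) = -log10(0.2451)
pH = 0.61065669, rounded to 4 dp:

0.6107


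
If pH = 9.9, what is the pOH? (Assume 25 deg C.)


At 25 deg C, pH + pOH = 14.
pOH = 14 - pH = 14 - 9.9
pOH = 4.1:

4.10


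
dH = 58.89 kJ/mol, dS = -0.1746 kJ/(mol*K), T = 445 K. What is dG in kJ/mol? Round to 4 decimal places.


Gibbs: dG = dH - T*dS (consistent units, dS already in kJ/(mol*K)).
T*dS = 445 * -0.1746 = -77.697
dG = 58.89 - (-77.697)
dG = 136.587 kJ/mol, rounded to 4 dp:

136.5870 kJ/mol


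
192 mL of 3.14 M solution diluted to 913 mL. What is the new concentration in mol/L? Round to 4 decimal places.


Dilution: M1*V1 = M2*V2, solve for M2.
M2 = M1*V1 / V2
M2 = 3.14 * 192 / 913
M2 = 602.88 / 913
M2 = 0.66032859 mol/L, rounded to 4 dp:

0.6603 mol/L


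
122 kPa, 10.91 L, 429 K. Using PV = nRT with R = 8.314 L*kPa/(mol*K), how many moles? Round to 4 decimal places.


PV = nRT, solve for n = PV / (RT).
PV = 122 * 10.91 = 1331.02
RT = 8.314 * 429 = 3566.706
n = 1331.02 / 3566.706
n = 0.37317906 mol, rounded to 4 dp:

0.3732 mol


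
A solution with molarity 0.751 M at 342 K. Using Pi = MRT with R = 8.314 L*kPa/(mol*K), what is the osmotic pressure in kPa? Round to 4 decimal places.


Osmotic pressure (van't Hoff): Pi = M*R*T.
RT = 8.314 * 342 = 2843.388
Pi = 0.751 * 2843.388
Pi = 2135.384388 kPa, rounded to 4 dp:

2135.3844 kPa


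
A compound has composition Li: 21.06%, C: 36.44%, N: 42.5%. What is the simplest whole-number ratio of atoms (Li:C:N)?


Assume 100 g of compound, divide each mass% by atomic mass to get moles, then normalize by the smallest to get a raw atom ratio.
Moles per 100 g: Li: 21.06/6.941 = 3.0341, C: 36.44/12.011 = 3.0339, N: 42.5/14.007 = 3.0342
Raw ratio (divide by min = 3.0339): Li: 1.0, C: 1.0, N: 1.0
Multiply by 1 to clear fractions: Li: 1.0 ~= 1, C: 1.0 ~= 1, N: 1.0 ~= 1
Reduce by GCD to get the simplest whole-number ratio:

1:1:1


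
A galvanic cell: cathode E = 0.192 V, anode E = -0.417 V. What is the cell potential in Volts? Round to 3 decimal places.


Standard cell potential: E_cell = E_cathode - E_anode.
E_cell = 0.192 - (-0.417)
E_cell = 0.609 V, rounded to 3 dp:

0.609 V


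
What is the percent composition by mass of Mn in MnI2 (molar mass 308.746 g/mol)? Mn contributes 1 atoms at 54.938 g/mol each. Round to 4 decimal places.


pct = 100 * (n_elem * M_elem) / M_total
mass_contribution = 1 * 54.938 = 54.938 g/mol
pct = 100 * 54.938 / 308.746
pct = 17.79391474 %, rounded to 4 dp:

17.7939 %


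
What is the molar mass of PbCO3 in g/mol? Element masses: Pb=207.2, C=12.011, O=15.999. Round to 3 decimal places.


M = sum(count * atomic_mass) over atoms.
M = 1*207.2 + 1*12.011 + 3*15.999
M = 207.2 + 12.011 + 47.997
M = 267.208 g/mol, rounded to 3 dp:

267.208 g/mol


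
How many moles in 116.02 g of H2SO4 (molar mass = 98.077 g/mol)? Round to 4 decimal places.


n = mass / M
n = 116.02 / 98.077
n = 1.18294809 mol, rounded to 4 dp:

1.1829 mol


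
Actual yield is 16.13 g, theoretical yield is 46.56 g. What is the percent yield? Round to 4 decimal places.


% yield = 100 * actual / theoretical
% yield = 100 * 16.13 / 46.56
% yield = 34.64347079 %, rounded to 4 dp:

34.6435 %


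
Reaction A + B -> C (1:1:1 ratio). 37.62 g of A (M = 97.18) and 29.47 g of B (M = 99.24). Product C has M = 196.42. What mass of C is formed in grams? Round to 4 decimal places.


Find moles of each reactant; the smaller value is the limiting reagent in a 1:1:1 reaction, so moles_C equals moles of the limiter.
n_A = mass_A / M_A = 37.62 / 97.18 = 0.387117 mol
n_B = mass_B / M_B = 29.47 / 99.24 = 0.296957 mol
Limiting reagent: B (smaller), n_limiting = 0.296957 mol
mass_C = n_limiting * M_C = 0.296957 * 196.42
mass_C = 58.32829394 g, rounded to 4 dp:

58.3283 g


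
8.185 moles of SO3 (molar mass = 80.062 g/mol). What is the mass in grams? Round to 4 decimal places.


mass = n * M
mass = 8.185 * 80.062
mass = 655.30747 g, rounded to 4 dp:

655.3075 g


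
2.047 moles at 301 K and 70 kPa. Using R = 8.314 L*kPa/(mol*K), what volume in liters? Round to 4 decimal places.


PV = nRT, solve for V = nRT / P.
nRT = 2.047 * 8.314 * 301 = 5122.6462
V = 5122.6462 / 70
V = 73.18066 L, rounded to 4 dp:

73.1807 L


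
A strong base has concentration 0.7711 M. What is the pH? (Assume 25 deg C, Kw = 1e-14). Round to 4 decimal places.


A strong base dissociates completely, so [OH-] equals the given concentration.
pOH = -log10([OH-]) = -log10(0.7711) = 0.112889
pH = 14 - pOH = 14 - 0.112889
pH = 13.887111, rounded to 4 dp:

13.8871


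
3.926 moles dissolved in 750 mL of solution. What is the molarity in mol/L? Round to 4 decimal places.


Convert volume to liters: V_L = V_mL / 1000.
V_L = 750 / 1000 = 0.75 L
M = n / V_L = 3.926 / 0.75
M = 5.23466667 mol/L, rounded to 4 dp:

5.2347 mol/L


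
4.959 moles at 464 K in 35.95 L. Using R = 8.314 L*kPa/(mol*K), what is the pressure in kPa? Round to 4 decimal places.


PV = nRT, solve for P = nRT / V.
nRT = 4.959 * 8.314 * 464 = 19130.3145
P = 19130.3145 / 35.95
P = 532.13670376 kPa, rounded to 4 dp:

532.1367 kPa


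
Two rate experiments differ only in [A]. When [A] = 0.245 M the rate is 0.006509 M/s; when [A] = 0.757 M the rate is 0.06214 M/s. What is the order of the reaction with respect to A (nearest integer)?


Rate is proportional to [A]^n, so rate2/rate1 = ([A]2/[A]1)^n. Take logs to solve for n.
rate2/rate1 = 0.06214 / 0.006509 = 9.5468
[A]2/[A]1 = 0.757 / 0.245 = 3.0898
n = ln(9.5468) / ln(3.0898) = 2.0
Nearest integer order:

2


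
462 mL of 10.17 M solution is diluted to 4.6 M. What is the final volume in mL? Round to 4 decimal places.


Dilution: M1*V1 = M2*V2, solve for V2.
V2 = M1*V1 / M2
V2 = 10.17 * 462 / 4.6
V2 = 4698.54 / 4.6
V2 = 1021.42173913 mL, rounded to 4 dp:

1021.4217 mL


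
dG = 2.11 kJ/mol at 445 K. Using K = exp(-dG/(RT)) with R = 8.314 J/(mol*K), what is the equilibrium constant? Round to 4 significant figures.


dG is in kJ/mol; multiply by 1000 to match R in J/(mol*K).
RT = 8.314 * 445 = 3699.73 J/mol
exponent = -dG*1000 / (RT) = -(2.11*1000) / 3699.73 = -0.57031189
K = exp(-0.57031189)
K = 0.56534908, rounded to 4 significant figures:

0.5653


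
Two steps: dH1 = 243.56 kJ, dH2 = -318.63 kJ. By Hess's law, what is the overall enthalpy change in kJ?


Hess's law: enthalpy is a state function, so add the step enthalpies.
dH_total = dH1 + dH2 = 243.56 + (-318.63)
dH_total = -75.07 kJ:

-75.07 kJ


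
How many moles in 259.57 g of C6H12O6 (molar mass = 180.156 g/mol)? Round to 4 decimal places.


n = mass / M
n = 259.57 / 180.156
n = 1.44080686 mol, rounded to 4 dp:

1.4408 mol


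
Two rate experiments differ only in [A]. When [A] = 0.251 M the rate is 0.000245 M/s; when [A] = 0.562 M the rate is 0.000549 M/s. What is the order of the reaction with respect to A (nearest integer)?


Rate is proportional to [A]^n, so rate2/rate1 = ([A]2/[A]1)^n. Take logs to solve for n.
rate2/rate1 = 0.000549 / 0.000245 = 2.2408
[A]2/[A]1 = 0.562 / 0.251 = 2.239
n = ln(2.2408) / ln(2.239) = 1.001
Nearest integer order:

1


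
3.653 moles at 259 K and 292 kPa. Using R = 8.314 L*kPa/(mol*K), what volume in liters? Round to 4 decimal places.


PV = nRT, solve for V = nRT / P.
nRT = 3.653 * 8.314 * 259 = 7866.0999
V = 7866.0999 / 292
V = 26.93869829 L, rounded to 4 dp:

26.9387 L


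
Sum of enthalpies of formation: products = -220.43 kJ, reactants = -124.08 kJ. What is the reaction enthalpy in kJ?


dH_rxn = sum(dH_f products) - sum(dH_f reactants)
dH_rxn = -220.43 - (-124.08)
dH_rxn = -96.35 kJ:

-96.35 kJ


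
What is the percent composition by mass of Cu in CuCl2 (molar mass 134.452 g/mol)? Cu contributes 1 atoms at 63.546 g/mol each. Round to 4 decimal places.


pct = 100 * (n_elem * M_elem) / M_total
mass_contribution = 1 * 63.546 = 63.546 g/mol
pct = 100 * 63.546 / 134.452
pct = 47.26296373 %, rounded to 4 dp:

47.2630 %


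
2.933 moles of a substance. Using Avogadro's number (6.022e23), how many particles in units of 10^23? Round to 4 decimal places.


N = n * NA, then divide by 1e23 for the requested units.
N / 1e23 = n * 6.022
N / 1e23 = 2.933 * 6.022
N / 1e23 = 17.662526, rounded to 4 dp:

17.6625


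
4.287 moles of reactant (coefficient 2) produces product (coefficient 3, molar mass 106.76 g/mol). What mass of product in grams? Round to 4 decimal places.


Use the coefficient ratio to convert reactant moles to product moles, then multiply by the product's molar mass.
moles_P = moles_R * (coeff_P / coeff_R) = 4.287 * (3/2) = 6.4305
mass_P = moles_P * M_P = 6.4305 * 106.76
mass_P = 686.52018 g, rounded to 4 dp:

686.5202 g


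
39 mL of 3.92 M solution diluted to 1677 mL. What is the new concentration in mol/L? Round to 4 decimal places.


Dilution: M1*V1 = M2*V2, solve for M2.
M2 = M1*V1 / V2
M2 = 3.92 * 39 / 1677
M2 = 152.88 / 1677
M2 = 0.09116279 mol/L, rounded to 4 dp:

0.0912 mol/L


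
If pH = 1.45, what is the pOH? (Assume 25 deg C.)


At 25 deg C, pH + pOH = 14.
pOH = 14 - pH = 14 - 1.45
pOH = 12.55:

12.55


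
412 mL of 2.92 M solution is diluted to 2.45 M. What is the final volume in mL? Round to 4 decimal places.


Dilution: M1*V1 = M2*V2, solve for V2.
V2 = M1*V1 / M2
V2 = 2.92 * 412 / 2.45
V2 = 1203.04 / 2.45
V2 = 491.03673469 mL, rounded to 4 dp:

491.0367 mL


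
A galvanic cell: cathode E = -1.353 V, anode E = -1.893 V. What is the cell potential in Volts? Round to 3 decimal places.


Standard cell potential: E_cell = E_cathode - E_anode.
E_cell = -1.353 - (-1.893)
E_cell = 0.54 V, rounded to 3 dp:

0.540 V


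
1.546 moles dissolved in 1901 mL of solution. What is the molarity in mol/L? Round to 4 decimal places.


Convert volume to liters: V_L = V_mL / 1000.
V_L = 1901 / 1000 = 1.901 L
M = n / V_L = 1.546 / 1.901
M = 0.81325618 mol/L, rounded to 4 dp:

0.8133 mol/L


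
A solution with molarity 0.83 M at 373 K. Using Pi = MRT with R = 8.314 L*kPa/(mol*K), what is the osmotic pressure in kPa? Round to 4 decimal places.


Osmotic pressure (van't Hoff): Pi = M*R*T.
RT = 8.314 * 373 = 3101.122
Pi = 0.83 * 3101.122
Pi = 2573.93126 kPa, rounded to 4 dp:

2573.9313 kPa


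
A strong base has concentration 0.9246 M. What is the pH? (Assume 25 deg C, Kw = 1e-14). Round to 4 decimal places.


A strong base dissociates completely, so [OH-] equals the given concentration.
pOH = -log10([OH-]) = -log10(0.9246) = 0.034046
pH = 14 - pOH = 14 - 0.034046
pH = 13.965954, rounded to 4 dp:

13.9660


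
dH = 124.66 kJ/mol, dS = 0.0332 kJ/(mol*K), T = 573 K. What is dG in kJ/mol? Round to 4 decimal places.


Gibbs: dG = dH - T*dS (consistent units, dS already in kJ/(mol*K)).
T*dS = 573 * 0.0332 = 19.0236
dG = 124.66 - (19.0236)
dG = 105.6364 kJ/mol, rounded to 4 dp:

105.6364 kJ/mol


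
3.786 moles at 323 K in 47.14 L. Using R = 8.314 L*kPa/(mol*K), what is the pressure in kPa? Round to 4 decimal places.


PV = nRT, solve for P = nRT / V.
nRT = 3.786 * 8.314 * 323 = 10167.0077
P = 10167.0077 / 47.14
P = 215.67687102 kPa, rounded to 4 dp:

215.6769 kPa


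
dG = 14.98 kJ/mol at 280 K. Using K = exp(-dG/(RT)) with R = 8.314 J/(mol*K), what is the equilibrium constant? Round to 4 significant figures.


dG is in kJ/mol; multiply by 1000 to match R in J/(mol*K).
RT = 8.314 * 280 = 2327.92 J/mol
exponent = -dG*1000 / (RT) = -(14.98*1000) / 2327.92 = -6.43492904
K = exp(-6.43492904)
K = 0.0016045226, rounded to 4 significant figures:

0.001605


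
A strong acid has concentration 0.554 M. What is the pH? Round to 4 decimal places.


A strong acid dissociates completely, so [H+] equals the given concentration.
pH = -log10([H+]) = -log10(0.554)
pH = 0.25649024, rounded to 4 dp:

0.2565


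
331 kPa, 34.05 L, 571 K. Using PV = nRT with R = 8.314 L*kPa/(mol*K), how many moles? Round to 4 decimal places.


PV = nRT, solve for n = PV / (RT).
PV = 331 * 34.05 = 11270.55
RT = 8.314 * 571 = 4747.294
n = 11270.55 / 4747.294
n = 2.37409986 mol, rounded to 4 dp:

2.3741 mol


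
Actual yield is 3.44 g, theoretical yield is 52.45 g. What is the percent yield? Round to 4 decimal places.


% yield = 100 * actual / theoretical
% yield = 100 * 3.44 / 52.45
% yield = 6.55862726 %, rounded to 4 dp:

6.5586 %


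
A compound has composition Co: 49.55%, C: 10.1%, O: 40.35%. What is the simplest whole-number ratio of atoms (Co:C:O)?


Assume 100 g of compound, divide each mass% by atomic mass to get moles, then normalize by the smallest to get a raw atom ratio.
Moles per 100 g: Co: 49.55/58.933 = 0.8408, C: 10.1/12.011 = 0.8409, O: 40.35/15.999 = 2.522
Raw ratio (divide by min = 0.8408): Co: 1.0, C: 1.0, O: 3.0
Multiply by 1 to clear fractions: Co: 1.0 ~= 1, C: 1.0 ~= 1, O: 3.0 ~= 3
Reduce by GCD to get the simplest whole-number ratio:

1:1:3


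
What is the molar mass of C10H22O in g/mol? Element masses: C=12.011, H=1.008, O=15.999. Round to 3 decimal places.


M = sum(count * atomic_mass) over atoms.
M = 10*12.011 + 22*1.008 + 1*15.999
M = 120.11 + 22.176 + 15.999
M = 158.285 g/mol, rounded to 3 dp:

158.285 g/mol


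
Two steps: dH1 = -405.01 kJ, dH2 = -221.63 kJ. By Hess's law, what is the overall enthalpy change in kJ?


Hess's law: enthalpy is a state function, so add the step enthalpies.
dH_total = dH1 + dH2 = -405.01 + (-221.63)
dH_total = -626.64 kJ:

-626.64 kJ


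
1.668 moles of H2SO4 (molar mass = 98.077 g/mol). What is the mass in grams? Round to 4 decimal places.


mass = n * M
mass = 1.668 * 98.077
mass = 163.592436 g, rounded to 4 dp:

163.5924 g


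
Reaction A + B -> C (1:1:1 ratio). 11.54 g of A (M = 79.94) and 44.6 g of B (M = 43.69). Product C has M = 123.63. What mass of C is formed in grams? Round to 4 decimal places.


Find moles of each reactant; the smaller value is the limiting reagent in a 1:1:1 reaction, so moles_C equals moles of the limiter.
n_A = mass_A / M_A = 11.54 / 79.94 = 0.144358 mol
n_B = mass_B / M_B = 44.6 / 43.69 = 1.020829 mol
Limiting reagent: A (smaller), n_limiting = 0.144358 mol
mass_C = n_limiting * M_C = 0.144358 * 123.63
mass_C = 17.84697954 g, rounded to 4 dp:

17.8470 g


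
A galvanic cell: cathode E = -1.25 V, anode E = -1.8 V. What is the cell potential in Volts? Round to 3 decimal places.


Standard cell potential: E_cell = E_cathode - E_anode.
E_cell = -1.25 - (-1.8)
E_cell = 0.55 V, rounded to 3 dp:

0.550 V


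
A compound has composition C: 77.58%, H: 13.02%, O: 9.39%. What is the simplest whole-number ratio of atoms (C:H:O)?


Assume 100 g of compound, divide each mass% by atomic mass to get moles, then normalize by the smallest to get a raw atom ratio.
Moles per 100 g: C: 77.58/12.011 = 6.4591, H: 13.02/1.008 = 12.9167, O: 9.39/15.999 = 0.5869
Raw ratio (divide by min = 0.5869): C: 11.005, H: 22.008, O: 1.0
Multiply by 1 to clear fractions: C: 11.005 ~= 11, H: 22.008 ~= 22, O: 1.0 ~= 1
Reduce by GCD to get the simplest whole-number ratio:

11:22:1


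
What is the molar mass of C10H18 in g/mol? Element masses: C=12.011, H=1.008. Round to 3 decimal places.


M = sum(count * atomic_mass) over atoms.
M = 10*12.011 + 18*1.008
M = 120.11 + 18.144
M = 138.254 g/mol, rounded to 3 dp:

138.254 g/mol


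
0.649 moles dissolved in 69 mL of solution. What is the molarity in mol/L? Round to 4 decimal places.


Convert volume to liters: V_L = V_mL / 1000.
V_L = 69 / 1000 = 0.069 L
M = n / V_L = 0.649 / 0.069
M = 9.4057971 mol/L, rounded to 4 dp:

9.4058 mol/L


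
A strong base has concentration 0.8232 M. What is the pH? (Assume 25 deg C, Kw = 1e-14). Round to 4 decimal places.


A strong base dissociates completely, so [OH-] equals the given concentration.
pOH = -log10([OH-]) = -log10(0.8232) = 0.084495
pH = 14 - pOH = 14 - 0.084495
pH = 13.915505, rounded to 4 dp:

13.9155


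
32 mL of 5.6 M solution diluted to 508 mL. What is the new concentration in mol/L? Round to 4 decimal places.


Dilution: M1*V1 = M2*V2, solve for M2.
M2 = M1*V1 / V2
M2 = 5.6 * 32 / 508
M2 = 179.2 / 508
M2 = 0.35275591 mol/L, rounded to 4 dp:

0.3528 mol/L


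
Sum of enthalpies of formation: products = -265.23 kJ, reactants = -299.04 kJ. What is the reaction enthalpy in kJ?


dH_rxn = sum(dH_f products) - sum(dH_f reactants)
dH_rxn = -265.23 - (-299.04)
dH_rxn = 33.81 kJ:

33.81 kJ


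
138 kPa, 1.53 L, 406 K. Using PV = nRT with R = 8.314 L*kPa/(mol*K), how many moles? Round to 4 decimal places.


PV = nRT, solve for n = PV / (RT).
PV = 138 * 1.53 = 211.14
RT = 8.314 * 406 = 3375.484
n = 211.14 / 3375.484
n = 0.06255103 mol, rounded to 4 dp:

0.0626 mol


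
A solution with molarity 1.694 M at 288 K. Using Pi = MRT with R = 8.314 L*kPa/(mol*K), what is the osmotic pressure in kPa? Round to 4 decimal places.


Osmotic pressure (van't Hoff): Pi = M*R*T.
RT = 8.314 * 288 = 2394.432
Pi = 1.694 * 2394.432
Pi = 4056.167808 kPa, rounded to 4 dp:

4056.1678 kPa


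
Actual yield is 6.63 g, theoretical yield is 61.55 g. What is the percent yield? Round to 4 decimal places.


% yield = 100 * actual / theoretical
% yield = 100 * 6.63 / 61.55
% yield = 10.7717303 %, rounded to 4 dp:

10.7717 %


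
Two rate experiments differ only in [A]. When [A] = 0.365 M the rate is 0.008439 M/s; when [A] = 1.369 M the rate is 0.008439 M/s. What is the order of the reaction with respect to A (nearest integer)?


Rate is proportional to [A]^n, so rate2/rate1 = ([A]2/[A]1)^n. Take logs to solve for n.
rate2/rate1 = 0.008439 / 0.008439 = 1.0
[A]2/[A]1 = 1.369 / 0.365 = 3.7507
n = ln(1.0) / ln(3.7507) = 0.0
Nearest integer order:

0


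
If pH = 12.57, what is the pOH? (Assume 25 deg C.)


At 25 deg C, pH + pOH = 14.
pOH = 14 - pH = 14 - 12.57
pOH = 1.43:

1.43


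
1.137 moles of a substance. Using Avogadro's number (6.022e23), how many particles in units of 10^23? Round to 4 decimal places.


N = n * NA, then divide by 1e23 for the requested units.
N / 1e23 = n * 6.022
N / 1e23 = 1.137 * 6.022
N / 1e23 = 6.847014, rounded to 4 dp:

6.8470


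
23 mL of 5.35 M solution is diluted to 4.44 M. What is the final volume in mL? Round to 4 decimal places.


Dilution: M1*V1 = M2*V2, solve for V2.
V2 = M1*V1 / M2
V2 = 5.35 * 23 / 4.44
V2 = 123.05 / 4.44
V2 = 27.71396396 mL, rounded to 4 dp:

27.7140 mL


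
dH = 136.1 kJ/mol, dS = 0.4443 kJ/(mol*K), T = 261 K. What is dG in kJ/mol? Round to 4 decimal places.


Gibbs: dG = dH - T*dS (consistent units, dS already in kJ/(mol*K)).
T*dS = 261 * 0.4443 = 115.9623
dG = 136.1 - (115.9623)
dG = 20.1377 kJ/mol, rounded to 4 dp:

20.1377 kJ/mol


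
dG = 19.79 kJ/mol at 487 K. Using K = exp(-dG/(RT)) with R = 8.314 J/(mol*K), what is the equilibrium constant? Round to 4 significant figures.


dG is in kJ/mol; multiply by 1000 to match R in J/(mol*K).
RT = 8.314 * 487 = 4048.918 J/mol
exponent = -dG*1000 / (RT) = -(19.79*1000) / 4048.918 = -4.88772556
K = exp(-4.88772556)
K = 0.007538549, rounded to 4 significant figures:

0.007539


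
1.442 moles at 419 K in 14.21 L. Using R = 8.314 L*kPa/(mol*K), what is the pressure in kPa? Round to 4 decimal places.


PV = nRT, solve for P = nRT / V.
nRT = 1.442 * 8.314 * 419 = 5023.3022
P = 5023.3022 / 14.21
P = 353.50472906 kPa, rounded to 4 dp:

353.5047 kPa


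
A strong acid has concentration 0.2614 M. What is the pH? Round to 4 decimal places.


A strong acid dissociates completely, so [H+] equals the given concentration.
pH = -log10([H+]) = -log10(0.2614)
pH = 0.58269442, rounded to 4 dp:

0.5827


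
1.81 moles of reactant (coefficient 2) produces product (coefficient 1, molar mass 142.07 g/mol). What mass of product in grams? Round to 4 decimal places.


Use the coefficient ratio to convert reactant moles to product moles, then multiply by the product's molar mass.
moles_P = moles_R * (coeff_P / coeff_R) = 1.81 * (1/2) = 0.905
mass_P = moles_P * M_P = 0.905 * 142.07
mass_P = 128.57335 g, rounded to 4 dp:

128.5734 g


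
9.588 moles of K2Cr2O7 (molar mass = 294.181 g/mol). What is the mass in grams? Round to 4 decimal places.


mass = n * M
mass = 9.588 * 294.181
mass = 2820.607428 g, rounded to 4 dp:

2820.6074 g


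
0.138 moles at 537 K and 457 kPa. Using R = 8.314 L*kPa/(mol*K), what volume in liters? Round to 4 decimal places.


PV = nRT, solve for V = nRT / P.
nRT = 0.138 * 8.314 * 537 = 616.1173
V = 616.1173 / 457
V = 1.3481779 L, rounded to 4 dp:

1.3482 L


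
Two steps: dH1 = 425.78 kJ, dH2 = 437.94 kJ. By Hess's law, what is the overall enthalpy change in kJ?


Hess's law: enthalpy is a state function, so add the step enthalpies.
dH_total = dH1 + dH2 = 425.78 + (437.94)
dH_total = 863.72 kJ:

863.72 kJ


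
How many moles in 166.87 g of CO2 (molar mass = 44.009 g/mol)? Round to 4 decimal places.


n = mass / M
n = 166.87 / 44.009
n = 3.79172442 mol, rounded to 4 dp:

3.7917 mol


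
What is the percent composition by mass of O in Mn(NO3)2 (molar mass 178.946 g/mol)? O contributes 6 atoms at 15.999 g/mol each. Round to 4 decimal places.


pct = 100 * (n_elem * M_elem) / M_total
mass_contribution = 6 * 15.999 = 95.994 g/mol
pct = 100 * 95.994 / 178.946
pct = 53.6441161 %, rounded to 4 dp:

53.6441 %


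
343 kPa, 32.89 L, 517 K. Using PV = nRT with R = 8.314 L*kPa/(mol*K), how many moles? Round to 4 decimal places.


PV = nRT, solve for n = PV / (RT).
PV = 343 * 32.89 = 11281.27
RT = 8.314 * 517 = 4298.338
n = 11281.27 / 4298.338
n = 2.62456559 mol, rounded to 4 dp:

2.6246 mol


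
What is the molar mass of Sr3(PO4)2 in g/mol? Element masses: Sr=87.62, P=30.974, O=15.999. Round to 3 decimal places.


M = sum(count * atomic_mass) over atoms.
M = 3*87.62 + 2*30.974 + 8*15.999
M = 262.86 + 61.948 + 127.992
M = 452.8 g/mol, rounded to 3 dp:

452.800 g/mol


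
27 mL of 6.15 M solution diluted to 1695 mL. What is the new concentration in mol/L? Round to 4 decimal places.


Dilution: M1*V1 = M2*V2, solve for M2.
M2 = M1*V1 / V2
M2 = 6.15 * 27 / 1695
M2 = 166.05 / 1695
M2 = 0.0979646 mol/L, rounded to 4 dp:

0.0980 mol/L


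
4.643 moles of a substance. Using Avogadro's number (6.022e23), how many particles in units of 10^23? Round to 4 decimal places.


N = n * NA, then divide by 1e23 for the requested units.
N / 1e23 = n * 6.022
N / 1e23 = 4.643 * 6.022
N / 1e23 = 27.960146, rounded to 4 dp:

27.9601


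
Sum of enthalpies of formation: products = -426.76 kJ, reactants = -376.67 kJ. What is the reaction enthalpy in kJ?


dH_rxn = sum(dH_f products) - sum(dH_f reactants)
dH_rxn = -426.76 - (-376.67)
dH_rxn = -50.09 kJ:

-50.09 kJ


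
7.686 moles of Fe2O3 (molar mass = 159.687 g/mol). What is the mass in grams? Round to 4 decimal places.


mass = n * M
mass = 7.686 * 159.687
mass = 1227.354282 g, rounded to 4 dp:

1227.3543 g


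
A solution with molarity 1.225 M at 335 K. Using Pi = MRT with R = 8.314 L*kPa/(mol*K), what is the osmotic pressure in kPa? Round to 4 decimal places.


Osmotic pressure (van't Hoff): Pi = M*R*T.
RT = 8.314 * 335 = 2785.19
Pi = 1.225 * 2785.19
Pi = 3411.85775 kPa, rounded to 4 dp:

3411.8578 kPa


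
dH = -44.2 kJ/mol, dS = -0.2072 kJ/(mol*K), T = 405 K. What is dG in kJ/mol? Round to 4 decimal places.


Gibbs: dG = dH - T*dS (consistent units, dS already in kJ/(mol*K)).
T*dS = 405 * -0.2072 = -83.916
dG = -44.2 - (-83.916)
dG = 39.716 kJ/mol, rounded to 4 dp:

39.7160 kJ/mol


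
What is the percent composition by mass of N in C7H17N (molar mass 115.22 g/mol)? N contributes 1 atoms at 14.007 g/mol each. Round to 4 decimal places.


pct = 100 * (n_elem * M_elem) / M_total
mass_contribution = 1 * 14.007 = 14.007 g/mol
pct = 100 * 14.007 / 115.22
pct = 12.15674362 %, rounded to 4 dp:

12.1567 %


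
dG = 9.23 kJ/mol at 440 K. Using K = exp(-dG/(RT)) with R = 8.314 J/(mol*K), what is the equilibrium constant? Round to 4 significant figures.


dG is in kJ/mol; multiply by 1000 to match R in J/(mol*K).
RT = 8.314 * 440 = 3658.16 J/mol
exponent = -dG*1000 / (RT) = -(9.23*1000) / 3658.16 = -2.52312638
K = exp(-2.52312638)
K = 0.080208452, rounded to 4 significant figures:

0.08021


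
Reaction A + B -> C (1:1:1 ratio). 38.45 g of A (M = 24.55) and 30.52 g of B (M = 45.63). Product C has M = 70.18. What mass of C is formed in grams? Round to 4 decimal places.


Find moles of each reactant; the smaller value is the limiting reagent in a 1:1:1 reaction, so moles_C equals moles of the limiter.
n_A = mass_A / M_A = 38.45 / 24.55 = 1.566191 mol
n_B = mass_B / M_B = 30.52 / 45.63 = 0.668858 mol
Limiting reagent: B (smaller), n_limiting = 0.668858 mol
mass_C = n_limiting * M_C = 0.668858 * 70.18
mass_C = 46.94045444 g, rounded to 4 dp:

46.9405 g


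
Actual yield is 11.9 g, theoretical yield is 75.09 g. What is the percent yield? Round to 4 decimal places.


% yield = 100 * actual / theoretical
% yield = 100 * 11.9 / 75.09
% yield = 15.84764949 %, rounded to 4 dp:

15.8476 %


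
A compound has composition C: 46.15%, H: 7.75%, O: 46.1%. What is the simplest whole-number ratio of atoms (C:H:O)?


Assume 100 g of compound, divide each mass% by atomic mass to get moles, then normalize by the smallest to get a raw atom ratio.
Moles per 100 g: C: 46.15/12.011 = 3.8423, H: 7.75/1.008 = 7.6885, O: 46.1/15.999 = 2.8814
Raw ratio (divide by min = 2.8814): C: 1.333, H: 2.668, O: 1.0
Multiply by 3 to clear fractions: C: 4.0 ~= 4, H: 8.005 ~= 8, O: 3.0 ~= 3
Reduce by GCD to get the simplest whole-number ratio:

4:8:3


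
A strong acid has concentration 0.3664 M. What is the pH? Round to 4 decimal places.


A strong acid dissociates completely, so [H+] equals the given concentration.
pH = -log10([H+]) = -log10(0.3664)
pH = 0.43604454, rounded to 4 dp:

0.4360


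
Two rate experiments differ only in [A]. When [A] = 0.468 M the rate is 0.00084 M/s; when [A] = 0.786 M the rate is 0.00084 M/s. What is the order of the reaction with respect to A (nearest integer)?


Rate is proportional to [A]^n, so rate2/rate1 = ([A]2/[A]1)^n. Take logs to solve for n.
rate2/rate1 = 0.00084 / 0.00084 = 1.0
[A]2/[A]1 = 0.786 / 0.468 = 1.6795
n = ln(1.0) / ln(1.6795) = 0.0
Nearest integer order:

0


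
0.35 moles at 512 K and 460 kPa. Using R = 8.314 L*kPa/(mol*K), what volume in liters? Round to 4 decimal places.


PV = nRT, solve for V = nRT / P.
nRT = 0.35 * 8.314 * 512 = 1489.8688
V = 1489.8688 / 460
V = 3.23884522 L, rounded to 4 dp:

3.2388 L


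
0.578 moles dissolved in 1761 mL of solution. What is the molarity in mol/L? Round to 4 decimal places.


Convert volume to liters: V_L = V_mL / 1000.
V_L = 1761 / 1000 = 1.761 L
M = n / V_L = 0.578 / 1.761
M = 0.3282226 mol/L, rounded to 4 dp:

0.3282 mol/L


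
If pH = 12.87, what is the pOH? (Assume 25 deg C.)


At 25 deg C, pH + pOH = 14.
pOH = 14 - pH = 14 - 12.87
pOH = 1.13:

1.13


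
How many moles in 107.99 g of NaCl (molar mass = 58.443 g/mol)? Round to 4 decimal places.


n = mass / M
n = 107.99 / 58.443
n = 1.84778331 mol, rounded to 4 dp:

1.8478 mol


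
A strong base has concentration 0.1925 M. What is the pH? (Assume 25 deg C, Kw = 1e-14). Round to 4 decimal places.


A strong base dissociates completely, so [OH-] equals the given concentration.
pOH = -log10([OH-]) = -log10(0.1925) = 0.715569
pH = 14 - pOH = 14 - 0.715569
pH = 13.284431, rounded to 4 dp:

13.2844


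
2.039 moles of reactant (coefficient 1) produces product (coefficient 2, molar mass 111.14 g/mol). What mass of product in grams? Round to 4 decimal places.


Use the coefficient ratio to convert reactant moles to product moles, then multiply by the product's molar mass.
moles_P = moles_R * (coeff_P / coeff_R) = 2.039 * (2/1) = 4.078
mass_P = moles_P * M_P = 4.078 * 111.14
mass_P = 453.22892 g, rounded to 4 dp:

453.2289 g


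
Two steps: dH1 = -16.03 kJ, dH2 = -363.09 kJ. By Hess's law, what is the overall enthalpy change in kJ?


Hess's law: enthalpy is a state function, so add the step enthalpies.
dH_total = dH1 + dH2 = -16.03 + (-363.09)
dH_total = -379.12 kJ:

-379.12 kJ


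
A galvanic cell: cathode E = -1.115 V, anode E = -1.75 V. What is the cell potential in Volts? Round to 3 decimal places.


Standard cell potential: E_cell = E_cathode - E_anode.
E_cell = -1.115 - (-1.75)
E_cell = 0.635 V, rounded to 3 dp:

0.635 V


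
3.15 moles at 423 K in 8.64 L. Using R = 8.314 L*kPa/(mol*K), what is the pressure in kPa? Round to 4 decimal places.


PV = nRT, solve for P = nRT / V.
nRT = 3.15 * 8.314 * 423 = 11077.9893
P = 11077.9893 / 8.64
P = 1282.1746875 kPa, rounded to 4 dp:

1282.1747 kPa


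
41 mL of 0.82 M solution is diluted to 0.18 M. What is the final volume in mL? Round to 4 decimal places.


Dilution: M1*V1 = M2*V2, solve for V2.
V2 = M1*V1 / M2
V2 = 0.82 * 41 / 0.18
V2 = 33.62 / 0.18
V2 = 186.77777778 mL, rounded to 4 dp:

186.7778 mL


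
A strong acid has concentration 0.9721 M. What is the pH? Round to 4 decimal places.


A strong acid dissociates completely, so [H+] equals the given concentration.
pH = -log10([H+]) = -log10(0.9721)
pH = 0.01228906, rounded to 4 dp:

0.0123


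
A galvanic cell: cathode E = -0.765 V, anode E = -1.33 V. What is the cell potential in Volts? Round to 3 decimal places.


Standard cell potential: E_cell = E_cathode - E_anode.
E_cell = -0.765 - (-1.33)
E_cell = 0.565 V, rounded to 3 dp:

0.565 V


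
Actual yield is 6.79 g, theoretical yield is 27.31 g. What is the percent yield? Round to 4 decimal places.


% yield = 100 * actual / theoretical
% yield = 100 * 6.79 / 27.31
% yield = 24.86268766 %, rounded to 4 dp:

24.8627 %


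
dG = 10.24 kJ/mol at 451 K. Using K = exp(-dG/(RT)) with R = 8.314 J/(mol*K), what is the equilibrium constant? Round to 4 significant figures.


dG is in kJ/mol; multiply by 1000 to match R in J/(mol*K).
RT = 8.314 * 451 = 3749.614 J/mol
exponent = -dG*1000 / (RT) = -(10.24*1000) / 3749.614 = -2.73094777
K = exp(-2.73094777)
K = 0.065157506, rounded to 4 significant figures:

0.06516


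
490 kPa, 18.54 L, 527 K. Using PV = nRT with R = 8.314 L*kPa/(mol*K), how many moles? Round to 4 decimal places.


PV = nRT, solve for n = PV / (RT).
PV = 490 * 18.54 = 9084.6
RT = 8.314 * 527 = 4381.478
n = 9084.6 / 4381.478
n = 2.07340993 mol, rounded to 4 dp:

2.0734 mol


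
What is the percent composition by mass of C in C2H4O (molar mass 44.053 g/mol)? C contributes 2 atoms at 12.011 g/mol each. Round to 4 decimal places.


pct = 100 * (n_elem * M_elem) / M_total
mass_contribution = 2 * 12.011 = 24.022 g/mol
pct = 100 * 24.022 / 44.053
pct = 54.52977096 %, rounded to 4 dp:

54.5298 %


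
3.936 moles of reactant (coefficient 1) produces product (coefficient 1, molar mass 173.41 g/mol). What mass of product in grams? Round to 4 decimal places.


Use the coefficient ratio to convert reactant moles to product moles, then multiply by the product's molar mass.
moles_P = moles_R * (coeff_P / coeff_R) = 3.936 * (1/1) = 3.936
mass_P = moles_P * M_P = 3.936 * 173.41
mass_P = 682.54176 g, rounded to 4 dp:

682.5418 g


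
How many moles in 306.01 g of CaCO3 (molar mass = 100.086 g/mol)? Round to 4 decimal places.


n = mass / M
n = 306.01 / 100.086
n = 3.05747058 mol, rounded to 4 dp:

3.0575 mol


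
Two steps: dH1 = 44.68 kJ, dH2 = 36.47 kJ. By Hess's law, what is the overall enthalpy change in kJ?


Hess's law: enthalpy is a state function, so add the step enthalpies.
dH_total = dH1 + dH2 = 44.68 + (36.47)
dH_total = 81.15 kJ:

81.15 kJ


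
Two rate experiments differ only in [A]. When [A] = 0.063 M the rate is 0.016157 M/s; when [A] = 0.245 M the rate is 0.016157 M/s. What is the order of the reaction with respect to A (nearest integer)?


Rate is proportional to [A]^n, so rate2/rate1 = ([A]2/[A]1)^n. Take logs to solve for n.
rate2/rate1 = 0.016157 / 0.016157 = 1.0
[A]2/[A]1 = 0.245 / 0.063 = 3.8889
n = ln(1.0) / ln(3.8889) = 0.0
Nearest integer order:

0


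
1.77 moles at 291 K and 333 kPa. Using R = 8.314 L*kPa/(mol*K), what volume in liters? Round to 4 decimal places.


PV = nRT, solve for V = nRT / P.
nRT = 1.77 * 8.314 * 291 = 4282.292
V = 4282.292 / 333
V = 12.85973574 L, rounded to 4 dp:

12.8597 L


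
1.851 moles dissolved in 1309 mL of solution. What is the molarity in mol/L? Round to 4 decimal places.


Convert volume to liters: V_L = V_mL / 1000.
V_L = 1309 / 1000 = 1.309 L
M = n / V_L = 1.851 / 1.309
M = 1.41405653 mol/L, rounded to 4 dp:

1.4141 mol/L


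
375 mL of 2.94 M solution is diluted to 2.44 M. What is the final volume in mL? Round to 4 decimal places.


Dilution: M1*V1 = M2*V2, solve for V2.
V2 = M1*V1 / M2
V2 = 2.94 * 375 / 2.44
V2 = 1102.5 / 2.44
V2 = 451.8442623 mL, rounded to 4 dp:

451.8443 mL


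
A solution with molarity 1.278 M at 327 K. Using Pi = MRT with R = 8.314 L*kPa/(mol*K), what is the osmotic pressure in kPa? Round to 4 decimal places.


Osmotic pressure (van't Hoff): Pi = M*R*T.
RT = 8.314 * 327 = 2718.678
Pi = 1.278 * 2718.678
Pi = 3474.470484 kPa, rounded to 4 dp:

3474.4705 kPa


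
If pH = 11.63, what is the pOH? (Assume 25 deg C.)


At 25 deg C, pH + pOH = 14.
pOH = 14 - pH = 14 - 11.63
pOH = 2.37:

2.37


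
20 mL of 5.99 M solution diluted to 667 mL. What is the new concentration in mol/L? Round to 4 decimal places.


Dilution: M1*V1 = M2*V2, solve for M2.
M2 = M1*V1 / V2
M2 = 5.99 * 20 / 667
M2 = 119.8 / 667
M2 = 0.17961019 mol/L, rounded to 4 dp:

0.1796 mol/L


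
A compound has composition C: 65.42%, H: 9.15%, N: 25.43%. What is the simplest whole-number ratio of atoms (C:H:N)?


Assume 100 g of compound, divide each mass% by atomic mass to get moles, then normalize by the smallest to get a raw atom ratio.
Moles per 100 g: C: 65.42/12.011 = 5.4467, H: 9.15/1.008 = 9.0774, N: 25.43/14.007 = 1.8155
Raw ratio (divide by min = 1.8155): C: 3.0, H: 5.0, N: 1.0
Multiply by 1 to clear fractions: C: 3.0 ~= 3, H: 5.0 ~= 5, N: 1.0 ~= 1
Reduce by GCD to get the simplest whole-number ratio:

3:5:1


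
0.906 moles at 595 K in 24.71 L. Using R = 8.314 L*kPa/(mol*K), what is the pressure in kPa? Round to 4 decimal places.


PV = nRT, solve for P = nRT / V.
nRT = 0.906 * 8.314 * 595 = 4481.828
P = 4481.828 / 24.71
P = 181.37709429 kPa, rounded to 4 dp:

181.3771 kPa


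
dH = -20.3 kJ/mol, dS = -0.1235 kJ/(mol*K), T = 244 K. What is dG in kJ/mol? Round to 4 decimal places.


Gibbs: dG = dH - T*dS (consistent units, dS already in kJ/(mol*K)).
T*dS = 244 * -0.1235 = -30.134
dG = -20.3 - (-30.134)
dG = 9.834 kJ/mol, rounded to 4 dp:

9.8340 kJ/mol


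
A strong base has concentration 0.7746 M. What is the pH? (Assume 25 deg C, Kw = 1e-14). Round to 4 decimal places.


A strong base dissociates completely, so [OH-] equals the given concentration.
pOH = -log10([OH-]) = -log10(0.7746) = 0.110923
pH = 14 - pOH = 14 - 0.110923
pH = 13.889077, rounded to 4 dp:

13.8891


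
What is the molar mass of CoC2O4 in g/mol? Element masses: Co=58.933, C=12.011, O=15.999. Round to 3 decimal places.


M = sum(count * atomic_mass) over atoms.
M = 1*58.933 + 2*12.011 + 4*15.999
M = 58.933 + 24.022 + 63.996
M = 146.951 g/mol, rounded to 3 dp:

146.951 g/mol


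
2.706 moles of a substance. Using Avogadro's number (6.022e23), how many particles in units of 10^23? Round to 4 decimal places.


N = n * NA, then divide by 1e23 for the requested units.
N / 1e23 = n * 6.022
N / 1e23 = 2.706 * 6.022
N / 1e23 = 16.295532, rounded to 4 dp:

16.2955


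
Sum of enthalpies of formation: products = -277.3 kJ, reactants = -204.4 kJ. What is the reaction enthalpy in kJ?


dH_rxn = sum(dH_f products) - sum(dH_f reactants)
dH_rxn = -277.3 - (-204.4)
dH_rxn = -72.9 kJ:

-72.90 kJ


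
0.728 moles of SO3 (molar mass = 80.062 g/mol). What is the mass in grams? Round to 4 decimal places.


mass = n * M
mass = 0.728 * 80.062
mass = 58.285136 g, rounded to 4 dp:

58.2851 g


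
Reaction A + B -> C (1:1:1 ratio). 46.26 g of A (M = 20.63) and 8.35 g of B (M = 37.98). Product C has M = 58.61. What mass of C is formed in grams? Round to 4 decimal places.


Find moles of each reactant; the smaller value is the limiting reagent in a 1:1:1 reaction, so moles_C equals moles of the limiter.
n_A = mass_A / M_A = 46.26 / 20.63 = 2.242365 mol
n_B = mass_B / M_B = 8.35 / 37.98 = 0.219853 mol
Limiting reagent: B (smaller), n_limiting = 0.219853 mol
mass_C = n_limiting * M_C = 0.219853 * 58.61
mass_C = 12.88558433 g, rounded to 4 dp:

12.8856 g


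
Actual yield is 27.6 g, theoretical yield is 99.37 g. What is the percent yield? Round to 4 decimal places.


% yield = 100 * actual / theoretical
% yield = 100 * 27.6 / 99.37
% yield = 27.77498239 %, rounded to 4 dp:

27.7750 %


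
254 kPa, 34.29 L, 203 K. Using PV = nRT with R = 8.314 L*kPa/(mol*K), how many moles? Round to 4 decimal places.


PV = nRT, solve for n = PV / (RT).
PV = 254 * 34.29 = 8709.66
RT = 8.314 * 203 = 1687.742
n = 8709.66 / 1687.742
n = 5.16053994 mol, rounded to 4 dp:

5.1605 mol


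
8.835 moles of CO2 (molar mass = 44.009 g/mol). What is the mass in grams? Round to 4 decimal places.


mass = n * M
mass = 8.835 * 44.009
mass = 388.819515 g, rounded to 4 dp:

388.8195 g


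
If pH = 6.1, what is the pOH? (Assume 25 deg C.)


At 25 deg C, pH + pOH = 14.
pOH = 14 - pH = 14 - 6.1
pOH = 7.9:

7.90


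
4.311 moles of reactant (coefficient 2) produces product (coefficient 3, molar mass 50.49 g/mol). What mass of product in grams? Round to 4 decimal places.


Use the coefficient ratio to convert reactant moles to product moles, then multiply by the product's molar mass.
moles_P = moles_R * (coeff_P / coeff_R) = 4.311 * (3/2) = 6.4665
mass_P = moles_P * M_P = 6.4665 * 50.49
mass_P = 326.493585 g, rounded to 4 dp:

326.4936 g


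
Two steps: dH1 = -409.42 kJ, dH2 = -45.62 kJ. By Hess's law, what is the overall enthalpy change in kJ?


Hess's law: enthalpy is a state function, so add the step enthalpies.
dH_total = dH1 + dH2 = -409.42 + (-45.62)
dH_total = -455.04 kJ:

-455.04 kJ


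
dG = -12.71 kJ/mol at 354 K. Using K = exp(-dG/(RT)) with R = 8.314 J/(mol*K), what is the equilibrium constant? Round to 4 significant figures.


dG is in kJ/mol; multiply by 1000 to match R in J/(mol*K).
RT = 8.314 * 354 = 2943.156 J/mol
exponent = -dG*1000 / (RT) = -(-12.71*1000) / 2943.156 = 4.31849348
K = exp(4.31849348)
K = 75.07544, rounded to 4 significant figures:

75.08
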